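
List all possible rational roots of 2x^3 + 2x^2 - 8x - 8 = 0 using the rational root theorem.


Rational root theorem: possible roots are ±p/q where:
  p divides the constant term (-8): p ∈ {1, 2, 4, 8}
  q divides the leading coefficient (2): q ∈ {1, 2}

All possible rational roots: -8, -4, -2, -1, -1/2, 1/2, 1, 2, 4, 8

-8, -4, -2, -1, -1/2, 1/2, 1, 2, 4, 8


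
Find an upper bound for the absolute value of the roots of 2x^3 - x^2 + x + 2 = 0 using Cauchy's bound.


Cauchy's bound: all roots r satisfy |r| <= 1 + max(|a_i/a_n|) for i = 0,...,n-1
where a_n is the leading coefficient.

Coefficients: [2, -1, 1, 2]
Leading coefficient a_n = 2
Ratios |a_i/a_n|: 1/2, 1/2, 1
Maximum ratio: 1
Cauchy's bound: |r| <= 1 + 1 = 2

Upper bound = 2


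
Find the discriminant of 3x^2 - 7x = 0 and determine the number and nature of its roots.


For ax^2 + bx + c = 0, discriminant D = b^2 - 4ac
Here a = 3, b = -7, c = 0
D = (-7)^2 - 4(3)(0) = 49 - 0 = 49

D = 49 > 0 and is a perfect square (sqrt = 7)
The equation has 2 distinct real rational roots.

Discriminant = 49, 2 distinct real rational roots


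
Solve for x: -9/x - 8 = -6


Subtract -8 from both sides: -9/x = 2
Multiply both sides by x: -9 = 2 * x
Divide by 2: x = -9/2

x = -9/2


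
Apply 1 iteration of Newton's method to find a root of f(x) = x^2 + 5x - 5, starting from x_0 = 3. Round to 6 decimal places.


Newton's method: x_(n+1) = x_n - f(x_n)/f'(x_n)
f(x) = x^2 + 5x - 5
f'(x) = 2x + 5

Iteration 1:
  f(3.000000) = 19.000000
  f'(3.000000) = 11.000000
  x_1 = 3.000000 - (19.000000)/(11.000000) = 1.272727

x_1 = 1.272727


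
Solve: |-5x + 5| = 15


An absolute value equation |expr| = 15 gives two cases:
Case 1: -5x + 5 = 15
  -5x = 10, so x = -2
Case 2: -5x + 5 = -15
  -5x = -20, so x = 4

x = -2, x = 4


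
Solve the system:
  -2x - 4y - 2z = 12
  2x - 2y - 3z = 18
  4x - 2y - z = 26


Using Cramer's rule. Expand each determinant along the first row.
D  = (-2)*[(-2)*(-1) - (-3)*(-2)] - (-4)*[2*(-1) - (-3)*4] + (-2)*[2*(-2) - (-2)*4]
  = (-2)*(-4) - (-4)*(10) + (-2)*(4) = 40
Dx = 12*[(-2)*(-1) - (-3)*(-2)] - (-4)*[18*(-1) - (-3)*26] + (-2)*[18*(-2) - (-2)*26]
  = 12*(-4) - (-4)*(60) + (-2)*(16) = 160
Dy = (-2)*[18*(-1) - (-3)*26] - 12*[2*(-1) - (-3)*4] + (-2)*[2*26 - 18*4]
  = (-2)*(60) - 12*(10) + (-2)*(-20) = -200
Dz = (-2)*[(-2)*26 - 18*(-2)] - (-4)*[2*26 - 18*4] + 12*[2*(-2) - (-2)*4]
  = (-2)*(-16) - (-4)*(-20) + 12*(4) = 0
x = Dx/D = 160/40 = 4, y = Dy/D = -200/40 = -5, z = Dz/D = 0/40 = 0
Check eq1: (-2)(4) + (-4)(-5) + (-2)(0) = 12 = 12 ✓
Check eq2: (2)(4) + (-2)(-5) + (-3)(0) = 18 = 18 ✓
Check eq3: (4)(4) + (-2)(-5) + (-1)(0) = 26 = 26 ✓

x = 4, y = -5, z = 0


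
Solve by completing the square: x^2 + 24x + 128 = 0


Start: x^2 + 24x + 128 = 0
Move constant: x^2 + 24x = -128
Half of 24 is 12, squared is 144
Add 144 to both sides: x^2 + 24x + 144 = 16
(x + 12)^2 = 16
x + 12 = ±4
x = -12 + 4 = -8 or x = -12 - 4 = -16

x = -16, x = -8


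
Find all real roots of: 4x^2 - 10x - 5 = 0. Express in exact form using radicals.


Using the quadratic formula: x = (-b ± sqrt(b^2 - 4ac)) / (2a)
Here a = 4, b = -10, c = -5
Discriminant = b^2 - 4ac = (-10)^2 - 4(4)(-5) = 100 + 80 = 180
Since discriminant = 180 > 0, there are two real roots.
x = (10 ± 6*sqrt(5)) / 8
Simplifying: x = (5 ± 3*sqrt(5)) / 4
Numerically: x ≈ 2.9271 or x ≈ -0.4271

x = (5 + 3*sqrt(5)) / 4 or x = (5 - 3*sqrt(5)) / 4


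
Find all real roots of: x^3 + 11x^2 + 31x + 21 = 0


Let p(x) = x^3 + 11x^2 + 31x + 21. By the rational root theorem (leading coefficient 1), any rational root is an integer divisor of 21: try ±1, ±2, ... in turn.
Test x = 1: value = 64 ≠ 0.
Test x = -1: value = 0 ✓, so (x + 1) is a factor.
Synthetic division by (x + 1): bring down 1; 1(-1) + 11 = 10; 10(-1) + 31 = 21; 21(-1) + 21 = 0 → quotient x^2 + 10x + 21, remainder 0.
Solve the quadratic x^2 + 10x + 21 = 0: discriminant = 10^2 - 4(1)(21) = 100 - 84 = 16.
sqrt(16) = 4, so x = (-10 ± 4)/2: x = -3 or x = -7.

x = -7, x = -3, x = -1


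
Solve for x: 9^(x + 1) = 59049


Express both sides with the same base.
59049 = 9^5
Since the bases match, equate exponents: x + 1 = 5
So x = 5 - (1) = 4

x = 4


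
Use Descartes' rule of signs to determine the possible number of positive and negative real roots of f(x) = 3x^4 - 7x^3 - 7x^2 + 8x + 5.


Descartes' rule of signs:

For positive roots, count sign changes in f(x) = 3x^4 - 7x^3 - 7x^2 + 8x + 5:
Signs of coefficients: +, -, -, +, +
Number of sign changes: 2
Possible positive real roots: 2, 0

For negative roots, examine f(-x) = 3x^4 + 7x^3 - 7x^2 - 8x + 5:
Signs of coefficients: +, +, -, -, +
Number of sign changes: 2
Possible negative real roots: 2, 0

Positive roots: 2 or 0; Negative roots: 2 or 0


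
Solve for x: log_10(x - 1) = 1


Convert to exponential form: x - 1 = 10^1 = 10
x = 10 + 1 = 11
Check: log_10(11 - 1) = log_10(10) = log_10(10) = 1 ✓

x = 11


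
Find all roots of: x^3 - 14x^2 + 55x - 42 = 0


Let p(x) = x^3 - 14x^2 + 55x - 42. By the rational root theorem (leading coefficient 1), any rational root is an integer divisor of 42: try ±1, ±2, ... in turn.
Test x = 1: value = 0 ✓, so (x - 1) is a factor.
Synthetic division by (x - 1): bring down 1; 1(1) - 14 = -13; (-13)(1) + 55 = 42; 42(1) - 42 = 0 → quotient x^2 - 13x + 42, remainder 0.
Solve the quadratic x^2 - 13x + 42 = 0: discriminant = (-13)^2 - 4(1)(42) = 169 - 168 = 1.
sqrt(1) = 1, so x = (13 ± 1)/2: x = 7 or x = 6.
Collecting all roots found:

x = 1, x = 6, x = 7


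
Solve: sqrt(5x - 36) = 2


Square both sides: 5x - 36 = 2^2 = 4
5x = 4 + 36 = 40
x = 8
Check: sqrt(5*8 - 36) = sqrt(4) = 2 ✓

x = 8


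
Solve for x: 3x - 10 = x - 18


Starting with: 3x - 10 = x - 18
Move all x terms to left: (3 - 1)x = -18 + 10
Simplify: 2x = -8
Divide both sides by 2: x = -4

x = -4


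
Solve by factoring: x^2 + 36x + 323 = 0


We need two numbers that multiply to 323 and add to 36.
Those numbers are 17 and 19 (since 17 * 19 = 323 and 17 + 19 = 36).
So x^2 + 36x + 323 = (x + 17)(x + 19) = 0
Setting each factor to zero: x = -17 or x = -19

x = -19, x = -17


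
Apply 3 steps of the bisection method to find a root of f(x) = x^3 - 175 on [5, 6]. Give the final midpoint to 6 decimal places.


f(x) = x^3 - 175
f(5) = -50 < 0
f(6) = 41 > 0

Step 1: midpoint = (5.000000 + 6.000000)/2 = 5.500000
  f(5.500000) = -8.625000
  f(mid) < 0, so root is in [5.500000, 6.000000]

Step 2: midpoint = (5.500000 + 6.000000)/2 = 5.750000
  f(5.750000) = 15.109375
  f(mid) > 0, so root is in [5.500000, 5.750000]

Step 3: midpoint = (5.500000 + 5.750000)/2 = 5.625000
  f(5.625000) = 2.978516
  f(mid) > 0, so root is in [5.500000, 5.625000]

midpoint = 5.625000


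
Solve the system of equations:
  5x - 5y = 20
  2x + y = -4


Using Cramer's rule:
Determinant D = (5)(1) - (2)(-5) = 5 + 10 = 15
Dx = (20)(1) - (-4)(-5) = 20 - 20 = 0
Dy = (5)(-4) - (2)(20) = -20 - 40 = -60
x = Dx/D = 0/15 = 0
y = Dy/D = -60/15 = -4

x = 0, y = -4


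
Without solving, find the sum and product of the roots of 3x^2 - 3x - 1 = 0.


By Vieta's formulas for ax^2 + bx + c = 0:
  Sum of roots = -b/a
  Product of roots = c/a

Here a = 3, b = -3, c = -1
Sum = -(-3)/3 = 1
Product = -1/3 = -1/3

Sum = 1, Product = -1/3


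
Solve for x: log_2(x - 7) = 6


Convert to exponential form: x - 7 = 2^6 = 64
x = 64 + 7 = 71
Check: log_2(71 - 7) = log_2(64) = log_2(64) = 6 ✓

x = 71


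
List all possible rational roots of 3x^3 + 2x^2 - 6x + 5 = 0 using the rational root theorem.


Rational root theorem: possible roots are ±p/q where:
  p divides the constant term (5): p ∈ {1, 5}
  q divides the leading coefficient (3): q ∈ {1, 3}

All possible rational roots: -5, -5/3, -1, -1/3, 1/3, 1, 5/3, 5

-5, -5/3, -1, -1/3, 1/3, 1, 5/3, 5


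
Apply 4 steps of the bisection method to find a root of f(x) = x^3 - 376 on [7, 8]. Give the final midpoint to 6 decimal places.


f(x) = x^3 - 376
f(7) = -33 < 0
f(8) = 136 > 0

Step 1: midpoint = (7.000000 + 8.000000)/2 = 7.500000
  f(7.500000) = 45.875000
  f(mid) > 0, so root is in [7.000000, 7.500000]

Step 2: midpoint = (7.000000 + 7.500000)/2 = 7.250000
  f(7.250000) = 5.078125
  f(mid) > 0, so root is in [7.000000, 7.250000]

Step 3: midpoint = (7.000000 + 7.250000)/2 = 7.125000
  f(7.125000) = -14.294922
  f(mid) < 0, so root is in [7.125000, 7.250000]

Step 4: midpoint = (7.125000 + 7.250000)/2 = 7.187500
  f(7.187500) = -4.692627
  f(mid) < 0, so root is in [7.187500, 7.250000]

midpoint = 7.187500


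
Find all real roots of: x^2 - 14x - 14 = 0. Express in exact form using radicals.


Using the quadratic formula: x = (-b ± sqrt(b^2 - 4ac)) / (2a)
Here a = 1, b = -14, c = -14
Discriminant = b^2 - 4ac = (-14)^2 - 4(1)(-14) = 196 + 56 = 252
Since discriminant = 252 > 0, there are two real roots.
x = (14 ± 6*sqrt(7)) / 2
Simplifying: x = 7 ± 3*sqrt(7)
Numerically: x ≈ 14.9373 or x ≈ -0.9373

x = 7 + 3*sqrt(7) or x = 7 - 3*sqrt(7)


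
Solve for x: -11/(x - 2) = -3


Multiply both sides by (x - 2): -11 = -3(x - 2)
Distribute: -11 = -3x + 6
-3x = -11 - 6 = -17
x = 17/3

x = 17/3


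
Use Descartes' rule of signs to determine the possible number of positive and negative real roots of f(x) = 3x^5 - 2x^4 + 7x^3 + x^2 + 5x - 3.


Descartes' rule of signs:

For positive roots, count sign changes in f(x) = 3x^5 - 2x^4 + 7x^3 + x^2 + 5x - 3:
Signs of coefficients: +, -, +, +, +, -
Number of sign changes: 3
Possible positive real roots: 3, 1

For negative roots, examine f(-x) = -3x^5 - 2x^4 - 7x^3 + x^2 - 5x - 3:
Signs of coefficients: -, -, -, +, -, -
Number of sign changes: 2
Possible negative real roots: 2, 0

Positive roots: 3 or 1; Negative roots: 2 or 0


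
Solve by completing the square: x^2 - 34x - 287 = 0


Start: x^2 - 34x - 287 = 0
Move constant: x^2 - 34x = 287
Half of -34 is -17, squared is 289
Add 289 to both sides: x^2 - 34x + 289 = 576
(x - 17)^2 = 576
x - 17 = ±24
x = 17 + 24 = 41 or x = 17 - 24 = -7

x = -7, x = 41


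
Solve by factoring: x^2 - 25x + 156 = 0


We need two numbers that multiply to 156 and add to -25.
Those numbers are -12 and -13 (since (-12) * (-13) = 156 and (-12) + (-13) = -25).
So x^2 - 25x + 156 = (x - 12)(x - 13) = 0
Setting each factor to zero: x = 12 or x = 13

x = 12, x = 13


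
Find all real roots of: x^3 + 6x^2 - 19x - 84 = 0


Let p(x) = x^3 + 6x^2 - 19x - 84. By the rational root theorem (leading coefficient 1), any rational root is an integer divisor of 84: try ±1, ±2, ... in turn.
Test x = 1: value = -96 ≠ 0.
Test x = -1: value = -60 ≠ 0.
Test x = 2: value = -90 ≠ 0.
Test x = -2: value = -30 ≠ 0.
Test x = 3: value = -60 ≠ 0.
Test x = -3: value = 0 ✓, so (x + 3) is a factor.
Synthetic division by (x + 3): bring down 1; 1(-3) + 6 = 3; 3(-3) - 19 = -28; (-28)(-3) - 84 = 0 → quotient x^2 + 3x - 28, remainder 0.
Solve the quadratic x^2 + 3x - 28 = 0: discriminant = 3^2 - 4(1)(-28) = 9 + 112 = 121.
sqrt(121) = 11, so x = (-3 ± 11)/2: x = 4 or x = -7.

x = -7, x = -3, x = 4


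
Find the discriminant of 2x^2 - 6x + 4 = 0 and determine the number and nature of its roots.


For ax^2 + bx + c = 0, discriminant D = b^2 - 4ac
Here a = 2, b = -6, c = 4
D = (-6)^2 - 4(2)(4) = 36 - 32 = 4

D = 4 > 0 and is a perfect square (sqrt = 2)
The equation has 2 distinct real rational roots.

Discriminant = 4, 2 distinct real rational roots


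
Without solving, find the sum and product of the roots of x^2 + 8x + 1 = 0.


By Vieta's formulas for ax^2 + bx + c = 0:
  Sum of roots = -b/a
  Product of roots = c/a

Here a = 1, b = 8, c = 1
Sum = -(8)/1 = -8
Product = 1/1 = 1

Sum = -8, Product = 1


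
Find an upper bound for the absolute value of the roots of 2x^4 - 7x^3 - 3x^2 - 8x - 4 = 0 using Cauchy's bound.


Cauchy's bound: all roots r satisfy |r| <= 1 + max(|a_i/a_n|) for i = 0,...,n-1
where a_n is the leading coefficient.

Coefficients: [2, -7, -3, -8, -4]
Leading coefficient a_n = 2
Ratios |a_i/a_n|: 7/2, 3/2, 4, 2
Maximum ratio: 4
Cauchy's bound: |r| <= 1 + 4 = 5

Upper bound = 5


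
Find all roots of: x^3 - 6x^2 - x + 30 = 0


Let p(x) = x^3 - 6x^2 - x + 30. By the rational root theorem (leading coefficient 1), any rational root is an integer divisor of 30: try ±1, ±2, ... in turn.
Test x = 1: value = 24 ≠ 0.
Test x = -1: value = 24 ≠ 0.
Test x = 2: value = 12 ≠ 0.
Test x = -2: value = 0 ✓, so (x + 2) is a factor.
Synthetic division by (x + 2): bring down 1; 1(-2) - 6 = -8; (-8)(-2) - 1 = 15; 15(-2) + 30 = 0 → quotient x^2 - 8x + 15, remainder 0.
Solve the quadratic x^2 - 8x + 15 = 0: discriminant = (-8)^2 - 4(1)(15) = 64 - 60 = 4.
sqrt(4) = 2, so x = (8 ± 2)/2: x = 5 or x = 3.
Collecting all roots found:

x = -2, x = 3, x = 5


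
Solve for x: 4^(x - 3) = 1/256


Express both sides with the same base.
1/256 = 4^(-4)
Since the bases match, equate exponents: x - 3 = -4
So x = -4 - (-3) = -1

x = -1


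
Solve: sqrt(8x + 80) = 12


Square both sides: 8x + 80 = 12^2 = 144
8x = 144 - 80 = 64
x = 8
Check: sqrt(8*8 + 80) = sqrt(144) = 12 ✓

x = 8


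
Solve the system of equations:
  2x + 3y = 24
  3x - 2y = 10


Using Cramer's rule:
Determinant D = (2)(-2) - (3)(3) = -4 - 9 = -13
Dx = (24)(-2) - (10)(3) = -48 - 30 = -78
Dy = (2)(10) - (3)(24) = 20 - 72 = -52
x = Dx/D = -78/-13 = 6
y = Dy/D = -52/-13 = 4

x = 6, y = 4


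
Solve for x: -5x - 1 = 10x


Starting with: -5x - 1 = 10x
Move all x terms to left: (-5 - 10)x = 0 + 1
Simplify: -15x = 1
Divide both sides by -15: x = -1/15

x = -1/15


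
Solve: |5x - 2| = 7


An absolute value equation |expr| = 7 gives two cases:
Case 1: 5x - 2 = 7
  5x = 9, so x = 9/5
Case 2: 5x - 2 = -7
  5x = -5, so x = -1

x = -1, x = 9/5


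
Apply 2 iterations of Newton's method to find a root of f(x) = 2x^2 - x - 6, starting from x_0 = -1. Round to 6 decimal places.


Newton's method: x_(n+1) = x_n - f(x_n)/f'(x_n)
f(x) = 2x^2 - x - 6
f'(x) = 4x - 1

Iteration 1:
  f(-1.000000) = -3.000000
  f'(-1.000000) = -5.000000
  x_1 = -1.000000 - (-3.000000)/(-5.000000) = -1.600000

Iteration 2:
  f(-1.600000) = 0.720000
  f'(-1.600000) = -7.400000
  x_2 = -1.600000 - (0.720000)/(-7.400000) = -1.502703

x_2 = -1.502703


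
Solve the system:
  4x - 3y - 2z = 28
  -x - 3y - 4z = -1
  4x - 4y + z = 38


Using Cramer's rule. Expand each determinant along the first row.
D  = 4*[(-3)*1 - (-4)*(-4)] - (-3)*[(-1)*1 - (-4)*4] + (-2)*[(-1)*(-4) - (-3)*4]
  = 4*(-19) - (-3)*(15) + (-2)*(16) = -63
Dx = 28*[(-3)*1 - (-4)*(-4)] - (-3)*[(-1)*1 - (-4)*38] + (-2)*[(-1)*(-4) - (-3)*38]
  = 28*(-19) - (-3)*(151) + (-2)*(118) = -315
Dy = 4*[(-1)*1 - (-4)*38] - 28*[(-1)*1 - (-4)*4] + (-2)*[(-1)*38 - (-1)*4]
  = 4*(151) - 28*(15) + (-2)*(-34) = 252
Dz = 4*[(-3)*38 - (-1)*(-4)] - (-3)*[(-1)*38 - (-1)*4] + 28*[(-1)*(-4) - (-3)*4]
  = 4*(-118) - (-3)*(-34) + 28*(16) = -126
x = Dx/D = -315/-63 = 5, y = Dy/D = 252/-63 = -4, z = Dz/D = -126/-63 = 2
Check eq1: (4)(5) + (-3)(-4) + (-2)(2) = 28 = 28 ✓
Check eq2: (-1)(5) + (-3)(-4) + (-4)(2) = -1 = -1 ✓
Check eq3: (4)(5) + (-4)(-4) + (1)(2) = 38 = 38 ✓

x = 5, y = -4, z = 2


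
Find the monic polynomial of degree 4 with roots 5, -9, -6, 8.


A monic polynomial with roots 5, -9, -6, 8 is:
p(x) = (x - 5)(x + 9)(x + 6)(x - 8)
After multiplying by (x - 5): x - 5
After multiplying by (x + 9): x^2 + 4x - 45
After multiplying by (x + 6): x^3 + 10x^2 - 21x - 270
After multiplying by (x - 8): x^4 + 2x^3 - 101x^2 - 102x + 2160

x^4 + 2x^3 - 101x^2 - 102x + 2160


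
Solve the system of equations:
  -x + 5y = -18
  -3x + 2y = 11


Using Cramer's rule:
Determinant D = (-1)(2) - (-3)(5) = -2 + 15 = 13
Dx = (-18)(2) - (11)(5) = -36 - 55 = -91
Dy = (-1)(11) - (-3)(-18) = -11 - 54 = -65
x = Dx/D = -91/13 = -7
y = Dy/D = -65/13 = -5

x = -7, y = -5


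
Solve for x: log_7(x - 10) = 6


Convert to exponential form: x - 10 = 7^6 = 117649
x = 117649 + 10 = 117659
Check: log_7(117659 - 10) = log_7(117649) = log_7(117649) = 6 ✓

x = 117659


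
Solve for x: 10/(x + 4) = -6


Multiply both sides by (x + 4): 10 = -6(x + 4)
Distribute: 10 = -6x - 24
-6x = 10 + 24 = 34
x = -17/3

x = -17/3


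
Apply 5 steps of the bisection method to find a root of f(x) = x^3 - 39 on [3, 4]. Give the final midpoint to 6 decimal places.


f(x) = x^3 - 39
f(3) = -12 < 0
f(4) = 25 > 0

Step 1: midpoint = (3.000000 + 4.000000)/2 = 3.500000
  f(3.500000) = 3.875000
  f(mid) > 0, so root is in [3.000000, 3.500000]

Step 2: midpoint = (3.000000 + 3.500000)/2 = 3.250000
  f(3.250000) = -4.671875
  f(mid) < 0, so root is in [3.250000, 3.500000]

Step 3: midpoint = (3.250000 + 3.500000)/2 = 3.375000
  f(3.375000) = -0.556641
  f(mid) < 0, so root is in [3.375000, 3.500000]

Step 4: midpoint = (3.375000 + 3.500000)/2 = 3.437500
  f(3.437500) = 1.618896
  f(mid) > 0, so root is in [3.375000, 3.437500]

Step 5: midpoint = (3.375000 + 3.437500)/2 = 3.406250
  f(3.406250) = 0.521149
  f(mid) > 0, so root is in [3.375000, 3.406250]

midpoint = 3.406250


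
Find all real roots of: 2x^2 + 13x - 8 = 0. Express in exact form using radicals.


Using the quadratic formula: x = (-b ± sqrt(b^2 - 4ac)) / (2a)
Here a = 2, b = 13, c = -8
Discriminant = b^2 - 4ac = 13^2 - 4(2)(-8) = 169 + 64 = 233
Since discriminant = 233 > 0, there are two real roots.
x = (-13 ± sqrt(233)) / 4
Numerically: x ≈ 0.5661 or x ≈ -7.0661

x = (-13 + sqrt(233)) / 4 or x = (-13 - sqrt(233)) / 4


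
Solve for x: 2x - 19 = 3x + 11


Starting with: 2x - 19 = 3x + 11
Move all x terms to left: (2 - 3)x = 11 + 19
Simplify: -x = 30
Divide both sides by -1: x = -30

x = -30


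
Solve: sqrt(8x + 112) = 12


Square both sides: 8x + 112 = 12^2 = 144
8x = 144 - 112 = 32
x = 4
Check: sqrt(8*4 + 112) = sqrt(144) = 12 ✓

x = 4


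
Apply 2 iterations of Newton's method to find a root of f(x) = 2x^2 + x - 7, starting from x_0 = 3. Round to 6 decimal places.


Newton's method: x_(n+1) = x_n - f(x_n)/f'(x_n)
f(x) = 2x^2 + x - 7
f'(x) = 4x + 1

Iteration 1:
  f(3.000000) = 14.000000
  f'(3.000000) = 13.000000
  x_1 = 3.000000 - (14.000000)/(13.000000) = 1.923077

Iteration 2:
  f(1.923077) = 2.319527
  f'(1.923077) = 8.692308
  x_2 = 1.923077 - (2.319527)/(8.692308) = 1.656229

x_2 = 1.656229


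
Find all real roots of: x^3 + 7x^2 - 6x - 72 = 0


Let p(x) = x^3 + 7x^2 - 6x - 72. By the rational root theorem (leading coefficient 1), any rational root is an integer divisor of 72: try ±1, ±2, ... in turn.
Test x = 1: value = -70 ≠ 0.
Test x = -1: value = -60 ≠ 0.
Test x = 2: value = -48 ≠ 0.
Test x = -2: value = -40 ≠ 0.
Test x = 3: value = 0 ✓, so (x - 3) is a factor.
Synthetic division by (x - 3): bring down 1; 1(3) + 7 = 10; 10(3) - 6 = 24; 24(3) - 72 = 0 → quotient x^2 + 10x + 24, remainder 0.
Solve the quadratic x^2 + 10x + 24 = 0: discriminant = 10^2 - 4(1)(24) = 100 - 96 = 4.
sqrt(4) = 2, so x = (-10 ± 2)/2: x = -4 or x = -6.

x = -6, x = -4, x = 3


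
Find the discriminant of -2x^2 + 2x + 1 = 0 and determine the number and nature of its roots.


For ax^2 + bx + c = 0, discriminant D = b^2 - 4ac
Here a = -2, b = 2, c = 1
D = (2)^2 - 4(-2)(1) = 4 + 8 = 12

D = 12 > 0 but not a perfect square
The equation has 2 distinct real irrational roots.

Discriminant = 12, 2 distinct real irrational roots


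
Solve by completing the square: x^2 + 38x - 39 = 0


Start: x^2 + 38x - 39 = 0
Move constant: x^2 + 38x = 39
Half of 38 is 19, squared is 361
Add 361 to both sides: x^2 + 38x + 361 = 400
(x + 19)^2 = 400
x + 19 = ±20
x = -19 + 20 = 1 or x = -19 - 20 = -39

x = -39, x = 1


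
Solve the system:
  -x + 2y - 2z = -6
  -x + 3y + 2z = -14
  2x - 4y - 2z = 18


Using Cramer's rule. Expand each determinant along the first row.
D  = (-1)*[3*(-2) - 2*(-4)] - 2*[(-1)*(-2) - 2*2] + (-2)*[(-1)*(-4) - 3*2]
  = (-1)*(2) - 2*(-2) + (-2)*(-2) = 6
Dx = (-6)*[3*(-2) - 2*(-4)] - 2*[(-14)*(-2) - 2*18] + (-2)*[(-14)*(-4) - 3*18]
  = (-6)*(2) - 2*(-8) + (-2)*(2) = 0
Dy = (-1)*[(-14)*(-2) - 2*18] - (-6)*[(-1)*(-2) - 2*2] + (-2)*[(-1)*18 - (-14)*2]
  = (-1)*(-8) - (-6)*(-2) + (-2)*(10) = -24
Dz = (-1)*[3*18 - (-14)*(-4)] - 2*[(-1)*18 - (-14)*2] + (-6)*[(-1)*(-4) - 3*2]
  = (-1)*(-2) - 2*(10) + (-6)*(-2) = -6
x = Dx/D = 0/6 = 0, y = Dy/D = -24/6 = -4, z = Dz/D = -6/6 = -1
Check eq1: (-1)(0) + (2)(-4) + (-2)(-1) = -6 = -6 ✓
Check eq2: (-1)(0) + (3)(-4) + (2)(-1) = -14 = -14 ✓
Check eq3: (2)(0) + (-4)(-4) + (-2)(-1) = 18 = 18 ✓

x = 0, y = -4, z = -1


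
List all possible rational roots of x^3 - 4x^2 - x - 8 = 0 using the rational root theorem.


Rational root theorem: possible roots are ±p/q where:
  p divides the constant term (-8): p ∈ {1, 2, 4, 8}
  q divides the leading coefficient (1): q ∈ {1}

All possible rational roots: -8, -4, -2, -1, 1, 2, 4, 8

-8, -4, -2, -1, 1, 2, 4, 8


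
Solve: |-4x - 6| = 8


An absolute value equation |expr| = 8 gives two cases:
Case 1: -4x - 6 = 8
  -4x = 14, so x = -7/2
Case 2: -4x - 6 = -8
  -4x = -2, so x = 1/2

x = -7/2, x = 1/2


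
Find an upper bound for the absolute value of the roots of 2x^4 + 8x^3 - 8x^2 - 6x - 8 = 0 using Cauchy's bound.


Cauchy's bound: all roots r satisfy |r| <= 1 + max(|a_i/a_n|) for i = 0,...,n-1
where a_n is the leading coefficient.

Coefficients: [2, 8, -8, -6, -8]
Leading coefficient a_n = 2
Ratios |a_i/a_n|: 4, 4, 3, 4
Maximum ratio: 4
Cauchy's bound: |r| <= 1 + 4 = 5

Upper bound = 5


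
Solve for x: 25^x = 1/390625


Express both sides with the same base.
1/390625 = 25^(-4)
Since the bases match: x = -4

x = -4


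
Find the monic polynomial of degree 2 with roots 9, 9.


A monic polynomial with roots 9, 9 is:
p(x) = (x - 9)(x - 9)
After multiplying by (x - 9): x - 9
After multiplying by (x - 9): x^2 - 18x + 81

x^2 - 18x + 81


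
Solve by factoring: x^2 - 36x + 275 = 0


We need two numbers that multiply to 275 and add to -36.
Those numbers are -11 and -25 (since (-11) * (-25) = 275 and (-11) + (-25) = -36).
So x^2 - 36x + 275 = (x - 11)(x - 25) = 0
Setting each factor to zero: x = 11 or x = 25

x = 11, x = 25


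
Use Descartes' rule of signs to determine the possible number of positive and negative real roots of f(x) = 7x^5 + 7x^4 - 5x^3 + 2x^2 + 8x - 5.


Descartes' rule of signs:

For positive roots, count sign changes in f(x) = 7x^5 + 7x^4 - 5x^3 + 2x^2 + 8x - 5:
Signs of coefficients: +, +, -, +, +, -
Number of sign changes: 3
Possible positive real roots: 3, 1

For negative roots, examine f(-x) = -7x^5 + 7x^4 + 5x^3 + 2x^2 - 8x - 5:
Signs of coefficients: -, +, +, +, -, -
Number of sign changes: 2
Possible negative real roots: 2, 0

Positive roots: 3 or 1; Negative roots: 2 or 0


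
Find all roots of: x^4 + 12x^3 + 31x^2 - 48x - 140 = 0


Let p(x) = x^4 + 12x^3 + 31x^2 - 48x - 140. By the rational root theorem (leading coefficient 1), any rational root is an integer divisor of 140: try ±1, ±2, ... in turn.
Test x = 1: value = -144 ≠ 0.
Test x = -1: value = -72 ≠ 0.
Test x = 2: value = 0 ✓, so (x - 2) is a factor.
Synthetic division by (x - 2): bring down 1; 1(2) + 12 = 14; 14(2) + 31 = 59; 59(2) - 48 = 70; 70(2) - 140 = 0 → quotient x^3 + 14x^2 + 59x + 70, remainder 0.
Continue with the quotient x^3 + 14x^2 + 59x + 70 (candidates must divide 70; re-test x = 2 first in case it repeats).
Test x = 2: value = 252 ≠ 0.
Test x = -2: value = 0 ✓, so (x + 2) is a factor.
Synthetic division by (x + 2): bring down 1; 1(-2) + 14 = 12; 12(-2) + 59 = 35; 35(-2) + 70 = 0 → quotient x^2 + 12x + 35, remainder 0.
Solve the quadratic x^2 + 12x + 35 = 0: discriminant = 12^2 - 4(1)(35) = 144 - 140 = 4.
sqrt(4) = 2, so x = (-12 ± 2)/2: x = -5 or x = -7.
Collecting all roots found:

x = -7, x = -5, x = -2, x = 2


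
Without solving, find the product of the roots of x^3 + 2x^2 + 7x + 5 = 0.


By Vieta's formulas for x^3 + bx^2 + cx + d = 0:
  r1 + r2 + r3 = -b/a = -2
  r1*r2 + r1*r3 + r2*r3 = c/a = 7
  r1*r2*r3 = -d/a = -5


Product = -5


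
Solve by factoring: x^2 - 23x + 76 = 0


We need two numbers that multiply to 76 and add to -23.
Those numbers are -19 and -4 (since (-19) * (-4) = 76 and (-19) + (-4) = -23).
So x^2 - 23x + 76 = (x - 19)(x - 4) = 0
Setting each factor to zero: x = 19 or x = 4

x = 4, x = 19


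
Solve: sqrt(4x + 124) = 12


Square both sides: 4x + 124 = 12^2 = 144
4x = 144 - 124 = 20
x = 5
Check: sqrt(4*5 + 124) = sqrt(144) = 12 ✓

x = 5


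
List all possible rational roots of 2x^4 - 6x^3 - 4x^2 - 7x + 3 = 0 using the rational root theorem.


Rational root theorem: possible roots are ±p/q where:
  p divides the constant term (3): p ∈ {1, 3}
  q divides the leading coefficient (2): q ∈ {1, 2}

All possible rational roots: -3, -3/2, -1, -1/2, 1/2, 1, 3/2, 3

-3, -3/2, -1, -1/2, 1/2, 1, 3/2, 3


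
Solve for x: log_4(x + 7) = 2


Convert to exponential form: x + 7 = 4^2 = 16
x = 16 - 7 = 9
Check: log_4(9 + 7) = log_4(16) = log_4(16) = 2 ✓

x = 9


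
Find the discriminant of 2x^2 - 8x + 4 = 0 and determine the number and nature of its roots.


For ax^2 + bx + c = 0, discriminant D = b^2 - 4ac
Here a = 2, b = -8, c = 4
D = (-8)^2 - 4(2)(4) = 64 - 32 = 32

D = 32 > 0 but not a perfect square
The equation has 2 distinct real irrational roots.

Discriminant = 32, 2 distinct real irrational roots


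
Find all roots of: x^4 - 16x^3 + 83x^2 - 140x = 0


The constant term is 0, so x = 0 is a root. Factor out x:
  x^3 - 16x^2 + 83x - 140 = 0
Let p(x) = x^3 - 16x^2 + 83x - 140. By the rational root theorem (leading coefficient 1), any rational root is an integer divisor of 140: try ±1, ±2, ... in turn.
Test x = 1: value = -72 ≠ 0.
Test x = -1: value = -240 ≠ 0.
Test x = 2: value = -30 ≠ 0.
Test x = -2: value = -378 ≠ 0.
Test x = 4: value = 0 ✓, so (x - 4) is a factor.
Synthetic division by (x - 4): bring down 1; 1(4) - 16 = -12; (-12)(4) + 83 = 35; 35(4) - 140 = 0 → quotient x^2 - 12x + 35, remainder 0.
Solve the quadratic x^2 - 12x + 35 = 0: discriminant = (-12)^2 - 4(1)(35) = 144 - 140 = 4.
sqrt(4) = 2, so x = (12 ± 2)/2: x = 7 or x = 5.
Collecting all roots found:

x = 0, x = 4, x = 5, x = 7


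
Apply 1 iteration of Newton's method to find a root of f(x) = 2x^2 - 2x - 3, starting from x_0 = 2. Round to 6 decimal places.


Newton's method: x_(n+1) = x_n - f(x_n)/f'(x_n)
f(x) = 2x^2 - 2x - 3
f'(x) = 4x - 2

Iteration 1:
  f(2.000000) = 1.000000
  f'(2.000000) = 6.000000
  x_1 = 2.000000 - (1.000000)/(6.000000) = 1.833333

x_1 = 1.833333


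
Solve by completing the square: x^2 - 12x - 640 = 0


Start: x^2 - 12x - 640 = 0
Move constant: x^2 - 12x = 640
Half of -12 is -6, squared is 36
Add 36 to both sides: x^2 - 12x + 36 = 676
(x - 6)^2 = 676
x - 6 = ±26
x = 6 + 26 = 32 or x = 6 - 26 = -20

x = -20, x = 32


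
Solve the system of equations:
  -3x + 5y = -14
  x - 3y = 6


Using Cramer's rule:
Determinant D = (-3)(-3) - (1)(5) = 9 - 5 = 4
Dx = (-14)(-3) - (6)(5) = 42 - 30 = 12
Dy = (-3)(6) - (1)(-14) = -18 + 14 = -4
x = Dx/D = 12/4 = 3
y = Dy/D = -4/4 = -1

x = 3, y = -1


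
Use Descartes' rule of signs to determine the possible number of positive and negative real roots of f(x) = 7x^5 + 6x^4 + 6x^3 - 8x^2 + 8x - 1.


Descartes' rule of signs:

For positive roots, count sign changes in f(x) = 7x^5 + 6x^4 + 6x^3 - 8x^2 + 8x - 1:
Signs of coefficients: +, +, +, -, +, -
Number of sign changes: 3
Possible positive real roots: 3, 1

For negative roots, examine f(-x) = -7x^5 + 6x^4 - 6x^3 - 8x^2 - 8x - 1:
Signs of coefficients: -, +, -, -, -, -
Number of sign changes: 2
Possible negative real roots: 2, 0

Positive roots: 3 or 1; Negative roots: 2 or 0


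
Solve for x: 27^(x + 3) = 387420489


Express both sides with the same base.
387420489 = 27^6
Since the bases match, equate exponents: x + 3 = 6
So x = 6 - (3) = 3

x = 3


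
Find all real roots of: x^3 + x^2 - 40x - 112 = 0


Let p(x) = x^3 + x^2 - 40x - 112. By the rational root theorem (leading coefficient 1), any rational root is an integer divisor of 112: try ±1, ±2, ... in turn.
Test x = 1: value = -150 ≠ 0.
Test x = -1: value = -72 ≠ 0.
Test x = 2: value = -180 ≠ 0.
Test x = -2: value = -36 ≠ 0.
Test x = 4: value = -192 ≠ 0.
Test x = -4: value = 0 ✓, so (x + 4) is a factor.
Synthetic division by (x + 4): bring down 1; 1(-4) + 1 = -3; (-3)(-4) - 40 = -28; (-28)(-4) - 112 = 0 → quotient x^2 - 3x - 28, remainder 0.
Solve the quadratic x^2 - 3x - 28 = 0: discriminant = (-3)^2 - 4(1)(-28) = 9 + 112 = 121.
sqrt(121) = 11, so x = (3 ± 11)/2: x = 7 or x = -4.

x = -4 (multiplicity 2), x = 7


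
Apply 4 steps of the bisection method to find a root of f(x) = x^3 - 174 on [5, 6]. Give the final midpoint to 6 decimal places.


f(x) = x^3 - 174
f(5) = -49 < 0
f(6) = 42 > 0

Step 1: midpoint = (5.000000 + 6.000000)/2 = 5.500000
  f(5.500000) = -7.625000
  f(mid) < 0, so root is in [5.500000, 6.000000]

Step 2: midpoint = (5.500000 + 6.000000)/2 = 5.750000
  f(5.750000) = 16.109375
  f(mid) > 0, so root is in [5.500000, 5.750000]

Step 3: midpoint = (5.500000 + 5.750000)/2 = 5.625000
  f(5.625000) = 3.978516
  f(mid) > 0, so root is in [5.500000, 5.625000]

Step 4: midpoint = (5.500000 + 5.625000)/2 = 5.562500
  f(5.562500) = -1.888428
  f(mid) < 0, so root is in [5.562500, 5.625000]

midpoint = 5.562500


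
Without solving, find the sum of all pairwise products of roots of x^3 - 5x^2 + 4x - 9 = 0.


By Vieta's formulas for x^3 + bx^2 + cx + d = 0:
  r1 + r2 + r3 = -b/a = 5
  r1*r2 + r1*r3 + r2*r3 = c/a = 4
  r1*r2*r3 = -d/a = 9


Sum of pairwise products = 4


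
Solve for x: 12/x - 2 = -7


Subtract -2 from both sides: 12/x = -5
Multiply both sides by x: 12 = -5 * x
Divide by -5: x = -12/5

x = -12/5


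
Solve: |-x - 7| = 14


An absolute value equation |expr| = 14 gives two cases:
Case 1: -x - 7 = 14
  -x = 21, so x = -21
Case 2: -x - 7 = -14
  -x = -7, so x = 7

x = -21, x = 7


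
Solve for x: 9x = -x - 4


Starting with: 9x = -x - 4
Move all x terms to left: (9 + 1)x = -4 - 0
Simplify: 10x = -4
Divide both sides by 10: x = -2/5

x = -2/5


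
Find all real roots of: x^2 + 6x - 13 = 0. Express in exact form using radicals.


Using the quadratic formula: x = (-b ± sqrt(b^2 - 4ac)) / (2a)
Here a = 1, b = 6, c = -13
Discriminant = b^2 - 4ac = 6^2 - 4(1)(-13) = 36 + 52 = 88
Since discriminant = 88 > 0, there are two real roots.
x = (-6 ± 2*sqrt(22)) / 2
Simplifying: x = -3 ± sqrt(22)
Numerically: x ≈ 1.6904 or x ≈ -7.6904

x = -3 + sqrt(22) or x = -3 - sqrt(22)


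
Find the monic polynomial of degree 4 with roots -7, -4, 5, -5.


A monic polynomial with roots -7, -4, 5, -5 is:
p(x) = (x + 7)(x + 4)(x - 5)(x + 5)
After multiplying by (x + 7): x + 7
After multiplying by (x + 4): x^2 + 11x + 28
After multiplying by (x - 5): x^3 + 6x^2 - 27x - 140
After multiplying by (x + 5): x^4 + 11x^3 + 3x^2 - 275x - 700

x^4 + 11x^3 + 3x^2 - 275x - 700


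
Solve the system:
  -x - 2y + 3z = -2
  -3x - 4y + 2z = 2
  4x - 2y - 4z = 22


Using Cramer's rule. Expand each determinant along the first row.
D  = (-1)*[(-4)*(-4) - 2*(-2)] - (-2)*[(-3)*(-4) - 2*4] + 3*[(-3)*(-2) - (-4)*4]
  = (-1)*(20) - (-2)*(4) + 3*(22) = 54
Dx = (-2)*[(-4)*(-4) - 2*(-2)] - (-2)*[2*(-4) - 2*22] + 3*[2*(-2) - (-4)*22]
  = (-2)*(20) - (-2)*(-52) + 3*(84) = 108
Dy = (-1)*[2*(-4) - 2*22] - (-2)*[(-3)*(-4) - 2*4] + 3*[(-3)*22 - 2*4]
  = (-1)*(-52) - (-2)*(4) + 3*(-74) = -162
Dz = (-1)*[(-4)*22 - 2*(-2)] - (-2)*[(-3)*22 - 2*4] + (-2)*[(-3)*(-2) - (-4)*4]
  = (-1)*(-84) - (-2)*(-74) + (-2)*(22) = -108
x = Dx/D = 108/54 = 2, y = Dy/D = -162/54 = -3, z = Dz/D = -108/54 = -2
Check eq1: (-1)(2) + (-2)(-3) + (3)(-2) = -2 = -2 ✓
Check eq2: (-3)(2) + (-4)(-3) + (2)(-2) = 2 = 2 ✓
Check eq3: (4)(2) + (-2)(-3) + (-4)(-2) = 22 = 22 ✓

x = 2, y = -3, z = -2


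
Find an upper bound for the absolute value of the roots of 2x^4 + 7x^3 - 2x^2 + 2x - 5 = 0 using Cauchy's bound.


Cauchy's bound: all roots r satisfy |r| <= 1 + max(|a_i/a_n|) for i = 0,...,n-1
where a_n is the leading coefficient.

Coefficients: [2, 7, -2, 2, -5]
Leading coefficient a_n = 2
Ratios |a_i/a_n|: 7/2, 1, 1, 5/2
Maximum ratio: 7/2
Cauchy's bound: |r| <= 1 + 7/2 = 9/2

Upper bound = 9/2


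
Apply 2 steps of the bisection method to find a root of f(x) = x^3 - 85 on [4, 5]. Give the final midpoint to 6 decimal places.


f(x) = x^3 - 85
f(4) = -21 < 0
f(5) = 40 > 0

Step 1: midpoint = (4.000000 + 5.000000)/2 = 4.500000
  f(4.500000) = 6.125000
  f(mid) > 0, so root is in [4.000000, 4.500000]

Step 2: midpoint = (4.000000 + 4.500000)/2 = 4.250000
  f(4.250000) = -8.234375
  f(mid) < 0, so root is in [4.250000, 4.500000]

midpoint = 4.250000


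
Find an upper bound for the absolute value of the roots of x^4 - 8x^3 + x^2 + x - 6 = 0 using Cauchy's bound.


Cauchy's bound: all roots r satisfy |r| <= 1 + max(|a_i/a_n|) for i = 0,...,n-1
where a_n is the leading coefficient.

Coefficients: [1, -8, 1, 1, -6]
Leading coefficient a_n = 1
Ratios |a_i/a_n|: 8, 1, 1, 6
Maximum ratio: 8
Cauchy's bound: |r| <= 1 + 8 = 9

Upper bound = 9


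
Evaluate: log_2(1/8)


We need the exponent such that 2^? = 1/8
2^(-3) = 1/2^3 = 1/8
Therefore log_2(1/8) = -3

-3


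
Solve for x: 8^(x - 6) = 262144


Express both sides with the same base.
262144 = 8^6
Since the bases match, equate exponents: x - 6 = 6
So x = 6 - (-6) = 12

x = 12


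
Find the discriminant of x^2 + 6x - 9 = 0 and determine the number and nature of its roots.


For ax^2 + bx + c = 0, discriminant D = b^2 - 4ac
Here a = 1, b = 6, c = -9
D = (6)^2 - 4(1)(-9) = 36 + 36 = 72

D = 72 > 0 but not a perfect square
The equation has 2 distinct real irrational roots.

Discriminant = 72, 2 distinct real irrational roots


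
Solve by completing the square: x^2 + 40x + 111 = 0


Start: x^2 + 40x + 111 = 0
Move constant: x^2 + 40x = -111
Half of 40 is 20, squared is 400
Add 400 to both sides: x^2 + 40x + 400 = 289
(x + 20)^2 = 289
x + 20 = ±17
x = -20 + 17 = -3 or x = -20 - 17 = -37

x = -37, x = -3


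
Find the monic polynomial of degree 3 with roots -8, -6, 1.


A monic polynomial with roots -8, -6, 1 is:
p(x) = (x + 8)(x + 6)(x - 1)
After multiplying by (x + 8): x + 8
After multiplying by (x + 6): x^2 + 14x + 48
After multiplying by (x - 1): x^3 + 13x^2 + 34x - 48

x^3 + 13x^2 + 34x - 48


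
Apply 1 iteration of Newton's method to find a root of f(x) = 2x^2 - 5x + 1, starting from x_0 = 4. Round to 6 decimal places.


Newton's method: x_(n+1) = x_n - f(x_n)/f'(x_n)
f(x) = 2x^2 - 5x + 1
f'(x) = 4x - 5

Iteration 1:
  f(4.000000) = 13.000000
  f'(4.000000) = 11.000000
  x_1 = 4.000000 - (13.000000)/(11.000000) = 2.818182

x_1 = 2.818182


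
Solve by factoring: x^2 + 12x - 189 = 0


We need two numbers that multiply to -189 and add to 12.
Those numbers are 21 and -9 (since 21 * (-9) = -189 and 21 + (-9) = 12).
So x^2 + 12x - 189 = (x + 21)(x - 9) = 0
Setting each factor to zero: x = -21 or x = 9

x = -21, x = 9


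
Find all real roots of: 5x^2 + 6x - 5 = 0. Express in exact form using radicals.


Using the quadratic formula: x = (-b ± sqrt(b^2 - 4ac)) / (2a)
Here a = 5, b = 6, c = -5
Discriminant = b^2 - 4ac = 6^2 - 4(5)(-5) = 36 + 100 = 136
Since discriminant = 136 > 0, there are two real roots.
x = (-6 ± 2*sqrt(34)) / 10
Simplifying: x = (-3 ± sqrt(34)) / 5
Numerically: x ≈ 0.5662 or x ≈ -1.7662

x = (-3 + sqrt(34)) / 5 or x = (-3 - sqrt(34)) / 5


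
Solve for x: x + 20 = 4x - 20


Starting with: x + 20 = 4x - 20
Move all x terms to left: (1 - 4)x = -20 - 20
Simplify: -3x = -40
Divide both sides by -3: x = 40/3

x = 40/3


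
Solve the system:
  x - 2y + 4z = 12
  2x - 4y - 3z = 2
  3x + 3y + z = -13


Using Cramer's rule. Expand each determinant along the first row.
D  = 1*[(-4)*1 - (-3)*3] - (-2)*[2*1 - (-3)*3] + 4*[2*3 - (-4)*3]
  = 1*(5) - (-2)*(11) + 4*(18) = 99
Dx = 12*[(-4)*1 - (-3)*3] - (-2)*[2*1 - (-3)*(-13)] + 4*[2*3 - (-4)*(-13)]
  = 12*(5) - (-2)*(-37) + 4*(-46) = -198
Dy = 1*[2*1 - (-3)*(-13)] - 12*[2*1 - (-3)*3] + 4*[2*(-13) - 2*3]
  = 1*(-37) - 12*(11) + 4*(-32) = -297
Dz = 1*[(-4)*(-13) - 2*3] - (-2)*[2*(-13) - 2*3] + 12*[2*3 - (-4)*3]
  = 1*(46) - (-2)*(-32) + 12*(18) = 198
x = Dx/D = -198/99 = -2, y = Dy/D = -297/99 = -3, z = Dz/D = 198/99 = 2
Check eq1: (1)(-2) + (-2)(-3) + (4)(2) = 12 = 12 ✓
Check eq2: (2)(-2) + (-4)(-3) + (-3)(2) = 2 = 2 ✓
Check eq3: (3)(-2) + (3)(-3) + (1)(2) = -13 = -13 ✓

x = -2, y = -3, z = 2


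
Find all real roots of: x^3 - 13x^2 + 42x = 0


The constant term is 0, so x = 0 is a root. Factor out x:
  x(x^2 - 13x + 42) = 0
Solve the quadratic x^2 - 13x + 42 = 0: discriminant = (-13)^2 - 4(1)(42) = 169 - 168 = 1.
sqrt(1) = 1, so x = (13 ± 1)/2: x = 7 or x = 6.

x = 0, x = 6, x = 7


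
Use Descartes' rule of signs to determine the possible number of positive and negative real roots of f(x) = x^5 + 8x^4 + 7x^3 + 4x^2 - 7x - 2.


Descartes' rule of signs:

For positive roots, count sign changes in f(x) = x^5 + 8x^4 + 7x^3 + 4x^2 - 7x - 2:
Signs of coefficients: +, +, +, +, -, -
Number of sign changes: 1
Possible positive real roots: 1

For negative roots, examine f(-x) = -x^5 + 8x^4 - 7x^3 + 4x^2 + 7x - 2:
Signs of coefficients: -, +, -, +, +, -
Number of sign changes: 4
Possible negative real roots: 4, 2, 0

Positive roots: 1; Negative roots: 4 or 2 or 0


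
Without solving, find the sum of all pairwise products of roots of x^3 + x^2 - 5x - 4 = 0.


By Vieta's formulas for x^3 + bx^2 + cx + d = 0:
  r1 + r2 + r3 = -b/a = -1
  r1*r2 + r1*r3 + r2*r3 = c/a = -5
  r1*r2*r3 = -d/a = 4


Sum of pairwise products = -5


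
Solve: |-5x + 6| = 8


An absolute value equation |expr| = 8 gives two cases:
Case 1: -5x + 6 = 8
  -5x = 2, so x = -2/5
Case 2: -5x + 6 = -8
  -5x = -14, so x = 14/5

x = -2/5, x = 14/5


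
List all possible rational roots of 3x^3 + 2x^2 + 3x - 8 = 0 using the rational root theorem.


Rational root theorem: possible roots are ±p/q where:
  p divides the constant term (-8): p ∈ {1, 2, 4, 8}
  q divides the leading coefficient (3): q ∈ {1, 3}

All possible rational roots: -8, -4, -8/3, -2, -4/3, -1, -2/3, -1/3, 1/3, 2/3, 1, 4/3, 2, 8/3, 4, 8

-8, -4, -8/3, -2, -4/3, -1, -2/3, -1/3, 1/3, 2/3, 1, 4/3, 2, 8/3, 4, 8


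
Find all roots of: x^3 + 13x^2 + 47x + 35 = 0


Let p(x) = x^3 + 13x^2 + 47x + 35. By the rational root theorem (leading coefficient 1), any rational root is an integer divisor of 35: try ±1, ±2, ... in turn.
Test x = 1: value = 96 ≠ 0.
Test x = -1: value = 0 ✓, so (x + 1) is a factor.
Synthetic division by (x + 1): bring down 1; 1(-1) + 13 = 12; 12(-1) + 47 = 35; 35(-1) + 35 = 0 → quotient x^2 + 12x + 35, remainder 0.
Solve the quadratic x^2 + 12x + 35 = 0: discriminant = 12^2 - 4(1)(35) = 144 - 140 = 4.
sqrt(4) = 2, so x = (-12 ± 2)/2: x = -5 or x = -7.
Collecting all roots found:

x = -7, x = -5, x = -1


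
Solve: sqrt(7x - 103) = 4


Square both sides: 7x - 103 = 4^2 = 16
7x = 16 + 103 = 119
x = 17
Check: sqrt(7*17 - 103) = sqrt(16) = 4 ✓

x = 17


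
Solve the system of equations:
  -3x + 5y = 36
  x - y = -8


Using Cramer's rule:
Determinant D = (-3)(-1) - (1)(5) = 3 - 5 = -2
Dx = (36)(-1) - (-8)(5) = -36 + 40 = 4
Dy = (-3)(-8) - (1)(36) = 24 - 36 = -12
x = Dx/D = 4/-2 = -2
y = Dy/D = -12/-2 = 6

x = -2, y = 6


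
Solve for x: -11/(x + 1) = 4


Multiply both sides by (x + 1): -11 = 4(x + 1)
Distribute: -11 = 4x + 4
4x = -11 - 4 = -15
x = -15/4

x = -15/4


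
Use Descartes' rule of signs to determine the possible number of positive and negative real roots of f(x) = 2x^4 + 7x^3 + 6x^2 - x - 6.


Descartes' rule of signs:

For positive roots, count sign changes in f(x) = 2x^4 + 7x^3 + 6x^2 - x - 6:
Signs of coefficients: +, +, +, -, -
Number of sign changes: 1
Possible positive real roots: 1

For negative roots, examine f(-x) = 2x^4 - 7x^3 + 6x^2 + x - 6:
Signs of coefficients: +, -, +, +, -
Number of sign changes: 3
Possible negative real roots: 3, 1

Positive roots: 1; Negative roots: 3 or 1


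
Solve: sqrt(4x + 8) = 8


Square both sides: 4x + 8 = 8^2 = 64
4x = 64 - 8 = 56
x = 14
Check: sqrt(4*14 + 8) = sqrt(64) = 8 ✓

x = 14
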